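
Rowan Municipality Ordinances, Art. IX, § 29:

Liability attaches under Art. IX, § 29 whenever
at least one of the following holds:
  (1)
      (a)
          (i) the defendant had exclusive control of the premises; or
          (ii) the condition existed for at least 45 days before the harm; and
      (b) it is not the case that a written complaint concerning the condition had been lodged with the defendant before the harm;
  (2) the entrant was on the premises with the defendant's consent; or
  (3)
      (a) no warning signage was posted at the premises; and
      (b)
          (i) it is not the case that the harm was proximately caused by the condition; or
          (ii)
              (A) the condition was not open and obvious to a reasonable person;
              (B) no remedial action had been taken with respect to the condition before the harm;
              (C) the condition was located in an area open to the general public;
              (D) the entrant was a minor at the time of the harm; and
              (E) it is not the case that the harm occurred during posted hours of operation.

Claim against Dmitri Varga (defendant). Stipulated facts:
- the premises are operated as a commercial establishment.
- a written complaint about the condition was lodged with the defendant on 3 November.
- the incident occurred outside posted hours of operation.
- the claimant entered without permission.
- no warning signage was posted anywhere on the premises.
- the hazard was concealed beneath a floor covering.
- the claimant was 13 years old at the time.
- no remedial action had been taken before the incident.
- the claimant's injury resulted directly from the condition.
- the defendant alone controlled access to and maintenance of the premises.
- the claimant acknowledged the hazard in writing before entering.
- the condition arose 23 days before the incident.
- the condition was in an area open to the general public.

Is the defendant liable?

Yes — liable.

(i) exclusive control — satisfied.
(ii) condition ≥45 days old — fails.
(a) = T OR F = true.
(b) not (complaint lodged) — fails.
So (1) is not satisfied (T AND F).
(2) consent to enter — fails.
(a) no signage posted — holds.
(i) not (proximate cause) — not met.
(A) not open/obvious — satisfied.
(B) no remedial action — holds.
(C) public area — met.
(D) entrant a minor — met.
(E) not (during posted hours) — holds.
(ii) = T AND T AND T AND T AND T = true.
So (b) is satisfied (F OR T).
So (3) is satisfied (T AND T).
Overall = F OR F OR T = true.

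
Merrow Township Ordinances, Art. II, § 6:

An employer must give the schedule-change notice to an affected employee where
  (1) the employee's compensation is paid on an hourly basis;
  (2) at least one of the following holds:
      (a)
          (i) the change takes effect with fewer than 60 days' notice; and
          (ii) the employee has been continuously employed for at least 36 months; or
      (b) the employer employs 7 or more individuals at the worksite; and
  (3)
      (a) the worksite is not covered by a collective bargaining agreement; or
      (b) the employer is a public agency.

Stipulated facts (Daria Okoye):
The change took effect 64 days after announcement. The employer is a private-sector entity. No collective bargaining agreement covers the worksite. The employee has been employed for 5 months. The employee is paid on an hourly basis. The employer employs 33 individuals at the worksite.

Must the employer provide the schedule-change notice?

(1) hourly-paid — met.
(i) < 60 days' notice — not satisfied.
(ii) tenure ≥ 36 mo. — fails.
(a): F AND F → false.
(b) ≥ 7 at site — met.
(2) = F OR T = true.
(a) no CBA — holds.
(b) public agency — fails.
So (3) is satisfied (T OR F).
So Overall is satisfied (T AND T AND T).

Yes — required.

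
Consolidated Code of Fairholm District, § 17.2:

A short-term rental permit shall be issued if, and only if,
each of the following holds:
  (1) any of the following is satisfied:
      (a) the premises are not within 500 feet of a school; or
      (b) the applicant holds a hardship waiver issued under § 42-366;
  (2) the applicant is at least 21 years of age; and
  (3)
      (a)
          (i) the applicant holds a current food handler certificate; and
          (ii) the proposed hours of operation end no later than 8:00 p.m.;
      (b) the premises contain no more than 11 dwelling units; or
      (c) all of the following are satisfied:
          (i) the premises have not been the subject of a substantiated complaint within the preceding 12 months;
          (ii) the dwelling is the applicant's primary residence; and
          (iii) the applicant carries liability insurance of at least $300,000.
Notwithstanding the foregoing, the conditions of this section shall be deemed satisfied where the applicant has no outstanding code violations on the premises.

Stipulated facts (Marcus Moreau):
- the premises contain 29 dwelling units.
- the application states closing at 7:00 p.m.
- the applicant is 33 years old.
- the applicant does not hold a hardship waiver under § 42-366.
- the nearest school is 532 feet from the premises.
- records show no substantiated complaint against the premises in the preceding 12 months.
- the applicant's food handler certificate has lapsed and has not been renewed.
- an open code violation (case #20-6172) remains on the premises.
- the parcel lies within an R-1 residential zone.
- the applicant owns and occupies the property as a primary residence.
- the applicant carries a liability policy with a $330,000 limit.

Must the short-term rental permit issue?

Yes — granted.

(a) ≥500 ft from school — holds.
(b) hardship waiver — fails.
(1) = T OR F = true.
(2) age ≥ 21 — satisfied.
(i) food handler cert. — fails.
(ii) closes by 8 p.m. — satisfied.
(a) = F AND T = false.
(b) ≤ 11 units — not satisfied.
(i) no complaint in 12 mo. — met.
(ii) primary residence — met.
(iii) insurance ≥ $300,000 — satisfied.
(c) = T AND T AND T = true.
(3) = F OR F OR T = true.
So Overall is satisfied (T AND T AND T).
Exception (no code violations) — not satisfied.
Result: main true OR exception false → true.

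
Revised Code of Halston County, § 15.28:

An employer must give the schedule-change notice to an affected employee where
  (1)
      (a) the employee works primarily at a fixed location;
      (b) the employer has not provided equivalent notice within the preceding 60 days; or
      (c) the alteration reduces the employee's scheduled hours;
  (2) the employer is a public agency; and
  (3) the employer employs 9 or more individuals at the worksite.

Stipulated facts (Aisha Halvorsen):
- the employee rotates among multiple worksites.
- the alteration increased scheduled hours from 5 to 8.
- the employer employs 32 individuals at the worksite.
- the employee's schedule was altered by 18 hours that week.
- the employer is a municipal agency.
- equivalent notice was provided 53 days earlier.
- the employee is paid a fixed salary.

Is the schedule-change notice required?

No — not required.

(a) fixed location — not satisfied.
(b) no recent notice — not satisfied.
(c) hours reduced — fails.
So (1) is not satisfied (F OR F OR F).
(2) public agency — satisfied.
(3) ≥ 9 at site — met.
Overall = F AND T AND T = false.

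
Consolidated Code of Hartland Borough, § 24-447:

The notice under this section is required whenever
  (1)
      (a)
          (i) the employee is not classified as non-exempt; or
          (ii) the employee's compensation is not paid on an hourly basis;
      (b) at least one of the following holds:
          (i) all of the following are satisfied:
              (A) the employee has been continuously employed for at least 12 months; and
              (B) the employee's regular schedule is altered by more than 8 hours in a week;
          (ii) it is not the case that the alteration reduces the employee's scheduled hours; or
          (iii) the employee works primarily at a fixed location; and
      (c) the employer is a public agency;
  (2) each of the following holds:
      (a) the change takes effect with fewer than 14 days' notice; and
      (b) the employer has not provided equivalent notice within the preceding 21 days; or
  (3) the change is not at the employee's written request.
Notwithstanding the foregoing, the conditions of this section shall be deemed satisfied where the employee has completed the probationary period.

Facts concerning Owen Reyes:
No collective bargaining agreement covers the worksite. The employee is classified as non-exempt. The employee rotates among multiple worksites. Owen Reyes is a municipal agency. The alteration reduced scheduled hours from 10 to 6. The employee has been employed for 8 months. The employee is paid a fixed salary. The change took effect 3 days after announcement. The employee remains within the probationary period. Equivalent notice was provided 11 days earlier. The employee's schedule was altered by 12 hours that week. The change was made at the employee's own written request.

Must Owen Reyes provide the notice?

(i) not (non-exempt) — not satisfied.
(ii) not (hourly-paid) — satisfied.
So (a) is satisfied (F OR T).
(A) tenure ≥ 12 mo. — fails.
(B) schedule shift > 8h — holds.
(i): F AND T → false.
(ii) not (hours reduced) — not met.
(iii) fixed location — not met.
(b) = F OR F OR F = false.
(c) public agency — satisfied.
(1): T AND F AND T → false.
(a) < 14 days' notice — satisfied.
(b) no recent notice — not satisfied.
(2) = T AND F = false.
(3) not employee-requested — not met.
So Overall is not satisfied (F OR F OR F).
Exception (past probation) — not satisfied.
Result: main false OR exception false → false.

No — not required.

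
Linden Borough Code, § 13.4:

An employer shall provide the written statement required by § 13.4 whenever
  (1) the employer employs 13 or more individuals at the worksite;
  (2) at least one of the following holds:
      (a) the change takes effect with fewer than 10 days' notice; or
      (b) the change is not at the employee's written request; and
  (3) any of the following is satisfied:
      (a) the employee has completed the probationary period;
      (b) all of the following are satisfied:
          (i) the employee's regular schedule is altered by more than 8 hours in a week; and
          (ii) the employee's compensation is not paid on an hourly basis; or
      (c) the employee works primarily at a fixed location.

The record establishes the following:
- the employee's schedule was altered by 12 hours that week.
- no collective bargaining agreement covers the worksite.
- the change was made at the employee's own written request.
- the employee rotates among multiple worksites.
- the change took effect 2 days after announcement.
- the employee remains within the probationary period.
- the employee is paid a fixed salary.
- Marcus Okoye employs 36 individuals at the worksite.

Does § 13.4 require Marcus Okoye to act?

(1) ≥ 13 at site — satisfied.
(a) < 10 days' notice — satisfied.
(b) not employee-requested — fails.
(2) = T OR F = true.
(a) past probation — fails.
(i) schedule shift > 8h — met.
(ii) not (hourly-paid) — met.
So (b) is satisfied (T AND T).
(c) fixed location — not satisfied.
(3): F OR T OR F → true.
So Overall is satisfied (T AND T AND T).

Yes — required.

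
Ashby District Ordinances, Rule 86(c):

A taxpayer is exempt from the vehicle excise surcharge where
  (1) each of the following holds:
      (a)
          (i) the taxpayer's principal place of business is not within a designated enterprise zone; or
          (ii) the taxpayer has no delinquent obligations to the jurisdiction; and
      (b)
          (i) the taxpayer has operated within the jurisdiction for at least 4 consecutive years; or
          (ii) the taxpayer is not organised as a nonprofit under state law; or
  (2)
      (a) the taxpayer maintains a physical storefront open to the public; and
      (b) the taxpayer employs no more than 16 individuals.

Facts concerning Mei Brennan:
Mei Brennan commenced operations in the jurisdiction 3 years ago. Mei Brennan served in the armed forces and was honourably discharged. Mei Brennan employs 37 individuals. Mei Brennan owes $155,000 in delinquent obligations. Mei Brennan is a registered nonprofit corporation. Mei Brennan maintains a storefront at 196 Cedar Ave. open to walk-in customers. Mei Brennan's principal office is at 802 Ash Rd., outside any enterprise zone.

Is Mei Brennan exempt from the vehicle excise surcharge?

No — not exempt.

(i) not (in enterprise zone) — holds.
(ii) no delinquency — fails.
So (a) is satisfied (T OR F).
(i) ≥ 4 yrs in jurisdiction — not met.
(ii) not (nonprofit) — not satisfied.
(b): F OR F → false.
(1) = T AND F = false.
(a) has storefront — satisfied.
(b) ≤ 16 employees — not met.
(2): T AND F → false.
So Overall is not satisfied (F OR F).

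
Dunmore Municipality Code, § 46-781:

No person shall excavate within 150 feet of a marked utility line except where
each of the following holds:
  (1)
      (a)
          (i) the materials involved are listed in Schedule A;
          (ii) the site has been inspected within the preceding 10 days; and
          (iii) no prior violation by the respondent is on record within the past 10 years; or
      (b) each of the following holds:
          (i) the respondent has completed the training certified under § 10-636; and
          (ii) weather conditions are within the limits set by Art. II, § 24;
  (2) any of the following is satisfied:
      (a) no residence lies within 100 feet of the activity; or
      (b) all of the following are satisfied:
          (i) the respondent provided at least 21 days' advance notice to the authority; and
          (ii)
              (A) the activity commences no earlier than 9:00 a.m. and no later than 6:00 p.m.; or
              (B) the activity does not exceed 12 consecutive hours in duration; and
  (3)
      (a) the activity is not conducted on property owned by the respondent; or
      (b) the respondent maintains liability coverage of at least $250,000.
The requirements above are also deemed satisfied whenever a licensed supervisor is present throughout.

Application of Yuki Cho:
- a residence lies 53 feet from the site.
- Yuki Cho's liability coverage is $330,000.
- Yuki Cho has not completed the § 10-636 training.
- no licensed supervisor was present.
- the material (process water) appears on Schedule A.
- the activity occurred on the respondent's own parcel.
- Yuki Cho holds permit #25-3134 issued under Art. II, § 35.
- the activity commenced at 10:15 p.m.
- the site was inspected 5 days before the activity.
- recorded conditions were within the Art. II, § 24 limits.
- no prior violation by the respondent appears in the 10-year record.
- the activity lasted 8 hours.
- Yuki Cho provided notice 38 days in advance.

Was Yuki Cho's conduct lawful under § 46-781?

Yes — lawful.

(i) Schedule A material — satisfied.
(ii) site inspected — met.
(iii) no prior violation — holds.
(a): T AND T AND T → true.
(i) training certified — not met.
(ii) weather ok — met.
(b): F AND T → false.
(1) = T OR F = true.
(a) no residence in 100 ft — not met.
(i) ≥21 days' notice — satisfied.
(A) start within hours — fails.
(B) ≤ 12 hrs duration — holds.
So (ii) is satisfied (F OR T).
(b): T AND T → true.
(2) = F OR T = true.
(a) not (own property) — not met.
(b) coverage ≥ $250,000 — met.
So (3) is satisfied (F OR T).
Overall = T AND T AND T = true.
Exception (supervisor present) — not satisfied.
Result: main true OR exception false → true.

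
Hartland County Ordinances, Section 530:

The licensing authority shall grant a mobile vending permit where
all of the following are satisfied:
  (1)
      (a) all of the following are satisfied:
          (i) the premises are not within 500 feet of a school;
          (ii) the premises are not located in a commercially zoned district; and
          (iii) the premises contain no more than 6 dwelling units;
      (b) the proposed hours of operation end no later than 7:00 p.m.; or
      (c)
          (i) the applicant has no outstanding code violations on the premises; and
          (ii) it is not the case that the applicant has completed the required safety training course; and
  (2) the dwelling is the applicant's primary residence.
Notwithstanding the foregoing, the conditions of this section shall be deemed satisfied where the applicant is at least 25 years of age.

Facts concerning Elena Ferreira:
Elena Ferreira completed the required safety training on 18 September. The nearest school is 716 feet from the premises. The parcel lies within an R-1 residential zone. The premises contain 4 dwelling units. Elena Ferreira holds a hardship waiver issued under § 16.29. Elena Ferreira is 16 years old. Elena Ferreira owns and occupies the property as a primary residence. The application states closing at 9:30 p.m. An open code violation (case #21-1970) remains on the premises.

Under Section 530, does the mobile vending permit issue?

(i) ≥500 ft from school — holds.
(ii) not (commercially zoned) — satisfied.
(iii) ≤ 6 units — holds.
(a) = T AND T AND T = true.
(b) closes by 7 p.m. — not satisfied.
(i) no code violations — fails.
(ii) not (safety training) — not satisfied.
(c) = F AND F = false.
(1): T OR F OR F → true.
(2) primary residence — met.
Overall: T AND T → true.
Exception (age ≥ 25) — not satisfied.
Result: main true OR exception false → true.

Yes — granted.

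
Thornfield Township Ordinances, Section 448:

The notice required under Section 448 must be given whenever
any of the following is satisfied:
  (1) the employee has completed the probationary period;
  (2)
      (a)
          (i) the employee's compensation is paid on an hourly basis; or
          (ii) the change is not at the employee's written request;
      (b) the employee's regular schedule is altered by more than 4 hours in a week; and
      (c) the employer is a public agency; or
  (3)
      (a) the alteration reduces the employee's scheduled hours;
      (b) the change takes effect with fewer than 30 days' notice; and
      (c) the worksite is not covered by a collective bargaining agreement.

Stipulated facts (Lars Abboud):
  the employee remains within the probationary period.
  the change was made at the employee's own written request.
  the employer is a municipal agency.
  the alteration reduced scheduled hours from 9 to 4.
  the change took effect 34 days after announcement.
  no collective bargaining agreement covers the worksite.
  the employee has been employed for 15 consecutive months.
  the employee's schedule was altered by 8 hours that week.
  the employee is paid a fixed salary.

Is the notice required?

No — not required.

(1) past probation — fails.
(i) hourly-paid — not satisfied.
(ii) not employee-requested — fails.
(a): F OR F → false.
(b) schedule shift > 4h — satisfied.
(c) public agency — met.
(2): F AND T AND T → false.
(a) hours reduced — met.
(b) < 30 days' notice — not met.
(c) no CBA — satisfied.
So (3) is not satisfied (T AND F AND T).
Overall: F OR F OR F → false.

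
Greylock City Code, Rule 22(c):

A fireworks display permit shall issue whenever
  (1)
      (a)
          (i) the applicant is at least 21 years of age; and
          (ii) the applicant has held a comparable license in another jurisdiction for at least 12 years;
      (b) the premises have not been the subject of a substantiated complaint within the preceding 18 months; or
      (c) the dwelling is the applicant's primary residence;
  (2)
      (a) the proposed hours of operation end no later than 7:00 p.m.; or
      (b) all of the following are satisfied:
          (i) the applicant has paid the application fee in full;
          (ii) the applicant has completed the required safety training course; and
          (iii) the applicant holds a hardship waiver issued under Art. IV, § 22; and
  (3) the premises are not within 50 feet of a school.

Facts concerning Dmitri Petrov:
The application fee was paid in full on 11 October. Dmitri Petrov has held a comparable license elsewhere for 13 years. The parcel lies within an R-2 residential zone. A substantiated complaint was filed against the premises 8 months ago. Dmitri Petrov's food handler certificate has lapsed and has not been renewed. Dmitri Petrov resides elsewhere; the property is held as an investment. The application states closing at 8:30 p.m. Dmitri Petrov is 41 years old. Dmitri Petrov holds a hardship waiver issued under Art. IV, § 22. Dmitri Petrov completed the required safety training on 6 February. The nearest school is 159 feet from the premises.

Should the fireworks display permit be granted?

(i) age ≥ 21 — met.
(ii) prior license ≥ 12 yr — met.
(a) = T AND T = true.
(b) no complaint in 18 mo. — fails.
(c) primary residence — not met.
(1): T OR F OR F → true.
(a) closes by 7 p.m. — fails.
(i) fee paid — met.
(ii) safety training — met.
(iii) hardship waiver — satisfied.
(b) = T AND T AND T = true.
So (2) is satisfied (F OR T).
(3) ≥50 ft from school — holds.
Overall = T AND T AND T = true.

Yes — granted.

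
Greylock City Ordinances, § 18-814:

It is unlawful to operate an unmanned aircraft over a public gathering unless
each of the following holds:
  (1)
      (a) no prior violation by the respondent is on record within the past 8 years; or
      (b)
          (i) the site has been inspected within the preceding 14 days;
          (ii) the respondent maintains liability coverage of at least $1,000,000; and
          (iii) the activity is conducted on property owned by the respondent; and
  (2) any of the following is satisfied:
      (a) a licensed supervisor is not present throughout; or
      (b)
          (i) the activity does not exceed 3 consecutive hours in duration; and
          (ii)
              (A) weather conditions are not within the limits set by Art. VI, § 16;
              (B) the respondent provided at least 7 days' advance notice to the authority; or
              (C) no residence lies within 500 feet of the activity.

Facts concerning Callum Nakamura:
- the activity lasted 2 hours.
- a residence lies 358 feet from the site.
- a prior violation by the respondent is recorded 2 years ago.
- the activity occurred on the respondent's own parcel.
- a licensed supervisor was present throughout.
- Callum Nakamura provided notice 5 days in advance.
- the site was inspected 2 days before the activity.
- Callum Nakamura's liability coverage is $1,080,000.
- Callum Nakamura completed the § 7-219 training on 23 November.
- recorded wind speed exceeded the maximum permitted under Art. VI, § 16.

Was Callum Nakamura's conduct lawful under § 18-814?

Yes — lawful.

(a) no prior violation — fails.
(i) site inspected — met.
(ii) coverage ≥ $1,000,000 — met.
(iii) own property — holds.
(b): T AND T AND T → true.
(1): F OR T → true.
(a) not (supervisor present) — not met.
(i) ≤ 3 hrs duration — satisfied.
(A) not (weather ok) — holds.
(B) ≥7 days' notice — fails.
(C) no residence in 500 ft — fails.
So (ii) is satisfied (T OR F OR F).
(b): T AND T → true.
So (2) is satisfied (F OR T).
Overall: T AND T → true.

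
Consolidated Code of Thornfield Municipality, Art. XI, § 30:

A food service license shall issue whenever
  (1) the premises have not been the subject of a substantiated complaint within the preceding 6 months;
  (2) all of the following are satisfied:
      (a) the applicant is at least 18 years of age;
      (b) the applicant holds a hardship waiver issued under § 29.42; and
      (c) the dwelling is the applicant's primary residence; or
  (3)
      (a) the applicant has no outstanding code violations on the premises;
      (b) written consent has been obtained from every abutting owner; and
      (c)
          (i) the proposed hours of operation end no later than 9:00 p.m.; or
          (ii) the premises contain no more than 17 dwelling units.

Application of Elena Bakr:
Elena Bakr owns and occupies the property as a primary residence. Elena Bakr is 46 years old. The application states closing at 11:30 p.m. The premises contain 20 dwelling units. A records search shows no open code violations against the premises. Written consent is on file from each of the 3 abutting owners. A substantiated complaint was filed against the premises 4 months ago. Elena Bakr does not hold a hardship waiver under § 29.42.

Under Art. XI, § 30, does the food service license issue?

(1) no complaint in 6 mo. — not satisfied.
(a) age ≥ 18 — satisfied.
(b) hardship waiver — not satisfied.
(c) primary residence — holds.
(2): T AND F AND T → false.
(a) no code violations — holds.
(b) all abutters consent — met.
(i) closes by 9 p.m. — fails.
(ii) ≤ 17 units — not met.
So (c) is not satisfied (F OR F).
So (3) is not satisfied (T AND T AND F).
Overall = F OR F OR F = false.

No — denied.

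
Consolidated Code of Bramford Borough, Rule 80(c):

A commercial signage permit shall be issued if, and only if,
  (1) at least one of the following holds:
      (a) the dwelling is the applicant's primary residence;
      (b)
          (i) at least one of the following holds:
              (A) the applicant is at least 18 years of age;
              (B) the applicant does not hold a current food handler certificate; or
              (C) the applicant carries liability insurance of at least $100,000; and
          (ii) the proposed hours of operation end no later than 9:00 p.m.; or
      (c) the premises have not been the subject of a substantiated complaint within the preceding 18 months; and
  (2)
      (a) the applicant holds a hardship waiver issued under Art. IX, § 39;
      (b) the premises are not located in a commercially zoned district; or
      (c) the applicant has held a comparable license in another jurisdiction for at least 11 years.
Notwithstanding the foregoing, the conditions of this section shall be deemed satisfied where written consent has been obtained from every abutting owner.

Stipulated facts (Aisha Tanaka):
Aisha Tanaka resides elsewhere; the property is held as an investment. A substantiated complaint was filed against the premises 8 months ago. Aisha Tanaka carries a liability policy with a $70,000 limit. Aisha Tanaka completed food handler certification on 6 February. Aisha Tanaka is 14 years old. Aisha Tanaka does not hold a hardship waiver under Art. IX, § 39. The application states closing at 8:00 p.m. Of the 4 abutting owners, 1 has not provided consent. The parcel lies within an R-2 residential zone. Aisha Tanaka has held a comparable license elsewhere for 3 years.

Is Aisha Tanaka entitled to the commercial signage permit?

(a) primary residence — fails.
(A) age ≥ 18 — fails.
(B) not (food handler cert.) — not met.
(C) insurance ≥ $100,000 — fails.
So (i) is not satisfied (F OR F OR F).
(ii) closes by 9 p.m. — satisfied.
(b): F AND T → false.
(c) no complaint in 18 mo. — fails.
(1) = F OR F OR F = false.
(a) hardship waiver — fails.
(b) not (commercially zoned) — met.
(c) prior license ≥ 11 yr — not met.
(2): F OR T OR F → true.
So Overall is not satisfied (F AND T).
Exception (all abutters consent) — not satisfied.
Result: main false OR exception false → false.

No — denied.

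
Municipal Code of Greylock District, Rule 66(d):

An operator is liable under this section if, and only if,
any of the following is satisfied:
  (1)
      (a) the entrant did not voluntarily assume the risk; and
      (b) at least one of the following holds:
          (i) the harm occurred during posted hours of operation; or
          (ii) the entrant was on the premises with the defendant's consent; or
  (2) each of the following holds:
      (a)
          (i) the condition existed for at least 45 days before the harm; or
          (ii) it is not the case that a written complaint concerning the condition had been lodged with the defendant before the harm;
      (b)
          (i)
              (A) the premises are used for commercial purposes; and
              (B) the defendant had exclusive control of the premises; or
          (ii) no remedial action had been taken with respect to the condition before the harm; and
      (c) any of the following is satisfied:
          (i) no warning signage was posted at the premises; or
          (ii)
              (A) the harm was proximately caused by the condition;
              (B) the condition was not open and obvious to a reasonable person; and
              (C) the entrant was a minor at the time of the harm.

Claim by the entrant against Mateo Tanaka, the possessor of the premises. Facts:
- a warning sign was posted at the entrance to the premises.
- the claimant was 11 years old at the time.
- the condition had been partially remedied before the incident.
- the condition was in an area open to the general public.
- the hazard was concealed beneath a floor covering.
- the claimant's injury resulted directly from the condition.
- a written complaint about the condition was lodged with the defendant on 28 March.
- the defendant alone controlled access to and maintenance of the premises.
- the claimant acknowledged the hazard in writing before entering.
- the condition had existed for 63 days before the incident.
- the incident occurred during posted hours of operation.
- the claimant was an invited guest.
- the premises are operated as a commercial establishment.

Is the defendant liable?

Yes — liable.

(a) no assumed risk — not met.
(i) during posted hours — met.
(ii) consent to enter — satisfied.
(b): T OR T → true.
So (1) is not satisfied (F AND T).
(i) condition ≥45 days old — met.
(ii) not (complaint lodged) — fails.
So (a) is satisfied (T OR F).
(A) commercial use — holds.
(B) exclusive control — holds.
(i) = T AND T = true.
(ii) no remedial action — fails.
(b): T OR F → true.
(i) no signage posted — fails.
(A) proximate cause — holds.
(B) not open/obvious — holds.
(C) entrant a minor — holds.
(ii) = T AND T AND T = true.
So (c) is satisfied (F OR T).
(2) = T AND T AND T = true.
So Overall is satisfied (F OR T).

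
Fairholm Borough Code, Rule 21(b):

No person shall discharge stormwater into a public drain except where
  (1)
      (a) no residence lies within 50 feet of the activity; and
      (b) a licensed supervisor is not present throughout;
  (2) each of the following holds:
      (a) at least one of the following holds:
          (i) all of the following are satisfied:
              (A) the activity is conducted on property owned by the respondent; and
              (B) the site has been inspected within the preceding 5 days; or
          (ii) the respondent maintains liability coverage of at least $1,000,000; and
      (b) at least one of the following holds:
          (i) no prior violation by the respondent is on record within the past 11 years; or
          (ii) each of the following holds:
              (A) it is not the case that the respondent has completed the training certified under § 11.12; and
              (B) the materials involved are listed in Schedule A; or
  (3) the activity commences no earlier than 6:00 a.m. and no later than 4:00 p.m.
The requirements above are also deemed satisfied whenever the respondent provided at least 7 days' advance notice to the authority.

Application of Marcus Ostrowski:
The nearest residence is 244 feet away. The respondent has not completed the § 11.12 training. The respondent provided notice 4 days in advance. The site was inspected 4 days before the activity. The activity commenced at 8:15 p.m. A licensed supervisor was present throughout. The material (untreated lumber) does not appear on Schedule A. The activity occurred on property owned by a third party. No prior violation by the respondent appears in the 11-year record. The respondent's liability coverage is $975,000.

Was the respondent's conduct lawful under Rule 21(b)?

(a) no residence in 50 ft — met.
(b) not (supervisor present) — not satisfied.
(1): T AND F → false.
(A) own property — not satisfied.
(B) site inspected — holds.
(i) = F AND T = false.
(ii) coverage ≥ $1,000,000 — not met.
So (a) is not satisfied (F OR F).
(i) no prior violation — satisfied.
(A) not (training certified) — satisfied.
(B) Schedule A material — fails.
(ii) = T AND F = false.
(b) = T OR F = true.
So (2) is not satisfied (F AND T).
(3) start within hours — fails.
Overall: F OR F OR F → false.
Exception (≥7 days' notice) — not satisfied.
Result: main false OR exception false → false.

No — unlawful.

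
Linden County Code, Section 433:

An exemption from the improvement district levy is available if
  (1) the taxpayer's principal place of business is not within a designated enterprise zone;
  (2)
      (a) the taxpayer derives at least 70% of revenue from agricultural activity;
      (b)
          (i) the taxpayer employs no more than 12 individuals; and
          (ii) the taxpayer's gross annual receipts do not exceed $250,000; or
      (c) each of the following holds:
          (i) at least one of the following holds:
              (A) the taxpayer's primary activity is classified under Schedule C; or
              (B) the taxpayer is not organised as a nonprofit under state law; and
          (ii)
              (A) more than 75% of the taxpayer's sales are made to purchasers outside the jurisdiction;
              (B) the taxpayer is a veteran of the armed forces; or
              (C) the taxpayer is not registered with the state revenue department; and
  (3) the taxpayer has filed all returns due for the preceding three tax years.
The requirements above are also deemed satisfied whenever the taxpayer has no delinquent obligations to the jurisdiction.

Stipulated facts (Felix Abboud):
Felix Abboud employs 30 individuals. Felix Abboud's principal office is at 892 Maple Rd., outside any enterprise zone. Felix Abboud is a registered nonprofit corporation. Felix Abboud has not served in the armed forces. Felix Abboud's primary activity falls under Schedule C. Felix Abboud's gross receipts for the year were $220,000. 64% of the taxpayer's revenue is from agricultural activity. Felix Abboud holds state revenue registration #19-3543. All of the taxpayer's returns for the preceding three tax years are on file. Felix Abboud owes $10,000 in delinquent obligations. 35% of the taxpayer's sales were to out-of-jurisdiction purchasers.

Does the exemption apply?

(1) not (in enterprise zone) — holds.
(a) ≥70% agricultural — not satisfied.
(i) ≤ 12 employees — not met.
(ii) receipts ≤ $250,000 — holds.
(b): F AND T → false.
(A) Schedule C activity — satisfied.
(B) not (nonprofit) — not satisfied.
So (i) is satisfied (T OR F).
(A) >75% out-of-jur. sales — fails.
(B) veteran — fails.
(C) not (state-registered) — not satisfied.
(ii): F OR F OR F → false.
(c) = T AND F = false.
(2): F OR F OR F → false.
(3) returns current — satisfied.
Overall = T AND F AND T = false.
Exception (no delinquency) — not satisfied.
Result: main false OR exception false → false.

No — not exempt.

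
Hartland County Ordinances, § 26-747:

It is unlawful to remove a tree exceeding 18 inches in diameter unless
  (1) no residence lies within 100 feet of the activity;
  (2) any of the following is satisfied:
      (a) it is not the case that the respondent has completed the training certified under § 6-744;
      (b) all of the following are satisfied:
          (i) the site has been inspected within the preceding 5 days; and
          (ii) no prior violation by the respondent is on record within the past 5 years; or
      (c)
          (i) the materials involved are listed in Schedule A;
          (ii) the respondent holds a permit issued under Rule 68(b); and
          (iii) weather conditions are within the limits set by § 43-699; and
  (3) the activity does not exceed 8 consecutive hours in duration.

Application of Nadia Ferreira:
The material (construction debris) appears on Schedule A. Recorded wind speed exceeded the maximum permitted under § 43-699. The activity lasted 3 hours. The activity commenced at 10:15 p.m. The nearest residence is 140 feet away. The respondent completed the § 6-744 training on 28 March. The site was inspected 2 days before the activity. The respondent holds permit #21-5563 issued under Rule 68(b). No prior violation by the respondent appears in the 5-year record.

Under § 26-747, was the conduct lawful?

(1) no residence in 100 ft — met.
(a) not (training certified) — not met.
(i) site inspected — met.
(ii) no prior violation — satisfied.
(b) = T AND T = true.
(i) Schedule A material — holds.
(ii) holds permit — holds.
(iii) weather ok — fails.
So (c) is not satisfied (T AND T AND F).
(2): F OR T OR F → true.
(3) ≤ 8 hrs duration — holds.
Overall: T AND T AND T → true.

Yes — lawful.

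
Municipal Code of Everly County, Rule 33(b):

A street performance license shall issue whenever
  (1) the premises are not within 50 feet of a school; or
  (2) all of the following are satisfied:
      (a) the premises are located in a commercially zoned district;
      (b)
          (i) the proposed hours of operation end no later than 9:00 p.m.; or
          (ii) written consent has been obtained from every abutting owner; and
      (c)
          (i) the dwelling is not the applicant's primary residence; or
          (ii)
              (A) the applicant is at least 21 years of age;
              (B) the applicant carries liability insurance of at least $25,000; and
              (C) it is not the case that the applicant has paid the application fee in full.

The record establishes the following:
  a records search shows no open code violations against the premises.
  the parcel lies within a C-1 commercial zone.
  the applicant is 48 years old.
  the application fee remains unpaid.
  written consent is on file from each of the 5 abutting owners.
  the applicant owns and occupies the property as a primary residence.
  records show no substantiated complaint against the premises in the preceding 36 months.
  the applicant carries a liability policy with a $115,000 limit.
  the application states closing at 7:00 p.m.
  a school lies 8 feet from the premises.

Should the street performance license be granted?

Yes — granted.

(1) ≥50 ft from school — fails.
(a) commercially zoned — satisfied.
(i) closes by 9 p.m. — holds.
(ii) all abutters consent — met.
So (b) is satisfied (T OR T).
(i) not (primary residence) — fails.
(A) age ≥ 21 — met.
(B) insurance ≥ $25,000 — holds.
(C) not (fee paid) — satisfied.
So (ii) is satisfied (T AND T AND T).
So (c) is satisfied (F OR T).
So (2) is satisfied (T AND T AND T).
Overall: F OR T → true.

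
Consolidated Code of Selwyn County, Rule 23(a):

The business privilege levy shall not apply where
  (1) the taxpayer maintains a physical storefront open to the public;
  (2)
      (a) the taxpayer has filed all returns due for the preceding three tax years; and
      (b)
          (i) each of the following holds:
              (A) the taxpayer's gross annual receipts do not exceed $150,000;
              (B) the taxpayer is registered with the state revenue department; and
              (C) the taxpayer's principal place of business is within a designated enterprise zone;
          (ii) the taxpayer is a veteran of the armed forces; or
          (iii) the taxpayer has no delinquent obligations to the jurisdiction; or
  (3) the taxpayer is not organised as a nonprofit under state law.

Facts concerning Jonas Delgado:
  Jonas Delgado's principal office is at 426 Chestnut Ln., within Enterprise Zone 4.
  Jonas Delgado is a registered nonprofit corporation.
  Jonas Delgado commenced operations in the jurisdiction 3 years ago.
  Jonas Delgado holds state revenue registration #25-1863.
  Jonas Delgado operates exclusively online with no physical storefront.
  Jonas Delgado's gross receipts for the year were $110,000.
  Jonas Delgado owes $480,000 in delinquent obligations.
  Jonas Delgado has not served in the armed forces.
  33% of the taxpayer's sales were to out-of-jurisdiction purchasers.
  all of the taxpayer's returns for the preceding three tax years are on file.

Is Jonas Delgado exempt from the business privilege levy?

Yes — exempt.

(1) has storefront — not met.
(a) returns current — holds.
(A) receipts ≤ $150,000 — met.
(B) state-registered — satisfied.
(C) in enterprise zone — met.
(i) = T AND T AND T = true.
(ii) veteran — fails.
(iii) no delinquency — not met.
(b): T OR F OR F → true.
So (2) is satisfied (T AND T).
(3) not (nonprofit) — not satisfied.
Overall = F OR T OR F = true.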